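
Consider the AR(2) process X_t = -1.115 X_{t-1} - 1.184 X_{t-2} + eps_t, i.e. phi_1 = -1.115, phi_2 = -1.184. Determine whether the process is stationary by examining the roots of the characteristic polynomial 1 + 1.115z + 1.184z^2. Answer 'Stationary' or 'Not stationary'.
\text{Not stationary}

The AR(p) characteristic polynomial is P(z) = 1 + 1.115z + 1.184z^2.
Stationarity requires all roots to lie outside the unit circle, i.e. |z| > 1 for every root.
Set 1 + (1.115) z + (1.184) z^2 = 0, i.e. a z^2 + b z + c = 0 with a = 1.184, b = 1.115, c = 1.
Discriminant D = b^2 - 4ac = (1.115)^2 - 4*(1.184)*1 = 1.243225 - (4.736) = -3.492775.
D < 0, so the roots are the complex-conjugate pair z = (-b +/- i sqrt(-D)) / (2a) = -0.4709 +/- 0.7892i.
For a conjugate pair |z|^2 = z * conj(z) = (product of roots) = c/a = 1/(1.184) = 0.844595, so |z| = sqrt(0.844595) = 0.919 for both roots.
Moduli of all roots: 0.9190, 0.9190.
All moduli strictly greater than 1? No.
Verdict: Not stationary.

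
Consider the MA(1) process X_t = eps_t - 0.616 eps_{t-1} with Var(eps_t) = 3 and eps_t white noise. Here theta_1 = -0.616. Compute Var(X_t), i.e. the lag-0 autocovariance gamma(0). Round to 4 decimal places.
\gamma(0) = 4.1384

For an MA(q) process X_t = eps_t + sum_i theta_i eps_{t-i} with
Var(eps_t) = sigma^2, the variance is
  gamma(0) = sigma^2 * (1 + sum_i theta_i^2).
  sum_i theta_i^2 = (-0.616)^2 = 0.379456.
  gamma(0) = 3 * (1 + 0.379456) = 3 * 1.379456 = 4.138368, which rounds to 4.1384.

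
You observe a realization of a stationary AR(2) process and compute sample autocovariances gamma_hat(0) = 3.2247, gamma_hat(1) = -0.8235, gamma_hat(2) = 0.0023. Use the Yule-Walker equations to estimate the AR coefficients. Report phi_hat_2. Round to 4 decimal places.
\hat\phi_{2} = -0.0690

The Yule-Walker equations for an AR(p) process read, in matrix form,
  Gamma_p phi = r_p,   with   (Gamma_p)_{ij} = gamma(|i - j|),
                       (r_p)_i = gamma(i),   i,j = 1..p.
Substitute the sample gammas (Toeplitz matrix and right-hand side of size 2):
  Gamma_p = [[3.2247, -0.8235], [-0.8235, 3.2247]]
  r_p     = [-0.8235, 0.0023]
Written out:
  3.2247 phi_1 - 0.8235 phi_2 = -0.8235
  -0.8235 phi_1 + 3.2247 phi_2 = 0.0023
Solve by Cramer's rule:
  det = gamma(0)^2 - gamma(1)^2 = (3.2247)^2 - (-0.8235)^2 = 10.39869009 - 0.67815225 = 9.72053784
  phi_hat_1 = [gamma(1) gamma(0) - gamma(1) gamma(2)] / det = [(-0.8235)(3.2247) - (-0.8235)(0.0023)] / 9.72053784 = -2.6536464 / 9.72053784 = -0.273
  phi_hat_2 = [gamma(0) gamma(2) - gamma(1)^2] / det = [(3.2247)(0.0023) - (-0.8235)^2] / 9.72053784 = -0.67073544 / 9.72053784 = -0.069
So phi_hat = [-0.2730, -0.0690].
Therefore phi_hat_2 = -0.0690.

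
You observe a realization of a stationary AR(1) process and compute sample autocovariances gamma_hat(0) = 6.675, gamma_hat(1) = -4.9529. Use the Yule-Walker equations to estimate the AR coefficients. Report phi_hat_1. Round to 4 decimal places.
\hat\phi_{1} = -0.7420

The Yule-Walker equations for an AR(p) process read, in matrix form,
  Gamma_p phi = r_p,   with   (Gamma_p)_{ij} = gamma(|i - j|),
                       (r_p)_i = gamma(i),   i,j = 1..p.
Substitute the sample gammas (Toeplitz matrix and right-hand side of size 1):
  Gamma_p = [[6.675]]
  r_p     = [-4.9529]
With p = 1 this is the single equation gamma(0) phi_1 = gamma(1):
  phi_hat_1 = gamma(1) / gamma(0) = -4.9529 / 6.675 = -0.7420.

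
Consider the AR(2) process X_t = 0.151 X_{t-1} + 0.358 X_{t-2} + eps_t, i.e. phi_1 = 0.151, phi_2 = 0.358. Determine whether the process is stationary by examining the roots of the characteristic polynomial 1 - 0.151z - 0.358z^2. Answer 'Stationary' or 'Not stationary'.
\text{Stationary}

The AR(p) characteristic polynomial is P(z) = 1 - 0.151z - 0.358z^2.
Stationarity requires all roots to lie outside the unit circle, i.e. |z| > 1 for every root.
Set 1 + (-0.151) z + (-0.358) z^2 = 0, i.e. a z^2 + b z + c = 0 with a = -0.358, b = -0.151, c = 1.
Discriminant D = b^2 - 4ac = (-0.151)^2 - 4*(-0.358)*1 = 0.022801 - (-1.432) = 1.454801.
D >= 0, so the roots are real: z = (-b +/- sqrt(D)) / (2a) = (0.151 +/- 1.206151) / (-0.716).
  z_1 = (0.151 + 1.206151) / (-0.716) = -1.8955,   |z_1| = 1.8955.
  z_2 = (0.151 - 1.206151) / (-0.716) = 1.4737,   |z_2| = 1.4737.
Moduli of all roots: 1.8955, 1.4737.
All moduli strictly greater than 1? Yes.
Verdict: Stationary.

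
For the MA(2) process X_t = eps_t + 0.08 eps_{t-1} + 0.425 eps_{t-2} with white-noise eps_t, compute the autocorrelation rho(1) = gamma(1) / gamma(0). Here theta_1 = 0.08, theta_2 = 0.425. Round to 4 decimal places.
\rho(1) = 0.0960

For an MA(q) process with theta_0 = 1, the autocovariance is
  gamma(k) = sigma^2 * sum_{i=0..q-k} theta_i * theta_{i+k},
and rho(k) = gamma(k) / gamma(0). Sigma^2 cancels.
  numerator   = (1)*(0.08) + (0.08)*(0.425) = 0.114.
  denominator = (1)^2 + (0.08)^2 + (0.425)^2 = 1.187025.
  rho(1) = 0.114 / 1.187025 = 0.0960.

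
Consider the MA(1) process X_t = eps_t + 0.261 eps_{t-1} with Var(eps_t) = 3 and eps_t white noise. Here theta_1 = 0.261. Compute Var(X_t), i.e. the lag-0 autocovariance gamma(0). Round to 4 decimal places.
\gamma(0) = 3.2044

For an MA(q) process X_t = eps_t + sum_i theta_i eps_{t-i} with
Var(eps_t) = sigma^2, the variance is
  gamma(0) = sigma^2 * (1 + sum_i theta_i^2).
  sum_i theta_i^2 = (0.261)^2 = 0.068121.
  gamma(0) = 3 * (1 + 0.068121) = 3 * 1.068121 = 3.204363, which rounds to 3.2044.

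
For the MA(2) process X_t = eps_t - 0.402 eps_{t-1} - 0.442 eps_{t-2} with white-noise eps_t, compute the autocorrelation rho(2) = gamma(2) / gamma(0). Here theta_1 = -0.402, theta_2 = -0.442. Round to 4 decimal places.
\rho(2) = -0.3257

For an MA(q) process with theta_0 = 1, the autocovariance is
  gamma(k) = sigma^2 * sum_{i=0..q-k} theta_i * theta_{i+k},
and rho(k) = gamma(k) / gamma(0). Sigma^2 cancels.
  numerator   = (1)*(-0.442) = -0.442.
  denominator = (1)^2 + (-0.402)^2 + (-0.442)^2 = 1.356968.
  rho(2) = -0.442 / 1.356968 = -0.3257.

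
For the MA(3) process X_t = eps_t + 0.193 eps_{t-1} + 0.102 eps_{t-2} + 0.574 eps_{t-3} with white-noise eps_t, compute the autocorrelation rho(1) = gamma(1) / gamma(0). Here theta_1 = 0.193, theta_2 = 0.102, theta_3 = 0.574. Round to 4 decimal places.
\rho(1) = 0.1970

For an MA(q) process with theta_0 = 1, the autocovariance is
  gamma(k) = sigma^2 * sum_{i=0..q-k} theta_i * theta_{i+k},
and rho(k) = gamma(k) / gamma(0). Sigma^2 cancels.
  numerator   = (1)*(0.193) + (0.193)*(0.102) + (0.102)*(0.574) = 0.271234.
  denominator = (1)^2 + (0.193)^2 + (0.102)^2 + (0.574)^2 = 1.377129.
  rho(1) = 0.271234 / 1.377129 = 0.1970.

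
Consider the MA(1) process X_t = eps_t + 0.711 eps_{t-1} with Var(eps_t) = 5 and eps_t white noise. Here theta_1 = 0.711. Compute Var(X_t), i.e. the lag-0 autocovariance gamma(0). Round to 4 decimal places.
\gamma(0) = 7.5276

For an MA(q) process X_t = eps_t + sum_i theta_i eps_{t-i} with
Var(eps_t) = sigma^2, the variance is
  gamma(0) = sigma^2 * (1 + sum_i theta_i^2).
  sum_i theta_i^2 = (0.711)^2 = 0.505521.
  gamma(0) = 5 * (1 + 0.505521) = 5 * 1.505521 = 7.527605, which rounds to 7.5276.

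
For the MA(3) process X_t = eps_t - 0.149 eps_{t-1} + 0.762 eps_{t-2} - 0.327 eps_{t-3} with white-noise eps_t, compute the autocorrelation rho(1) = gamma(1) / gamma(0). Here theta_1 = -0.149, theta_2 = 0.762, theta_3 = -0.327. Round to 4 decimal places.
\rho(1) = -0.2993

For an MA(q) process with theta_0 = 1, the autocovariance is
  gamma(k) = sigma^2 * sum_{i=0..q-k} theta_i * theta_{i+k},
and rho(k) = gamma(k) / gamma(0). Sigma^2 cancels.
  numerator   = (1)*(-0.149) + (-0.149)*(0.762) + (0.762)*(-0.327) = -0.511712.
  denominator = (1)^2 + (-0.149)^2 + (0.762)^2 + (-0.327)^2 = 1.709774.
  rho(1) = -0.511712 / 1.709774 = -0.2993.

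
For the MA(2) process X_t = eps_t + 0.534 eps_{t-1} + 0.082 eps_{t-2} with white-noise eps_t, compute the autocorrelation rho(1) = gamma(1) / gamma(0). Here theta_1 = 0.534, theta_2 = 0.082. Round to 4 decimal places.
\rho(1) = 0.4472

For an MA(q) process with theta_0 = 1, the autocovariance is
  gamma(k) = sigma^2 * sum_{i=0..q-k} theta_i * theta_{i+k},
and rho(k) = gamma(k) / gamma(0). Sigma^2 cancels.
  numerator   = (1)*(0.534) + (0.534)*(0.082) = 0.577788.
  denominator = (1)^2 + (0.534)^2 + (0.082)^2 = 1.29188.
  rho(1) = 0.577788 / 1.29188 = 0.4472.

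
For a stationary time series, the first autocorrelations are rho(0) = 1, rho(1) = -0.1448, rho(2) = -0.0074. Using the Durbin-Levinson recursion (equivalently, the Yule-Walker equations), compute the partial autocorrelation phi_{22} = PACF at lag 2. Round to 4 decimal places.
\phi_{22} = -0.0290

The PACF at lag k is phi_{kk}, the last component of the solution
to the Yule-Walker system G_k phi = r_k where
  (G_k)_{ij} = rho(|i - j|), (r_k)_i = rho(i), i,j = 1..k.
Equivalently, Durbin-Levinson gives phi_{kk} iteratively:
  phi_{11} = rho(1)
  phi_{kk} = [rho(k) - sum_{j=1..k-1} phi_{k-1,j} rho(k-j)]
            / [1 - sum_{j=1..k-1} phi_{k-1,j} rho(j)],
  phi_{k,j} = phi_{k-1,j} - phi_{kk} phi_{k-1,k-j},  j = 1..k-1.
Step k = 1:
  phi_11 = rho(1) = -0.1448.
Step k = 2:
  phi_22 = [rho(2) - phi_11 rho(1)] / [1 - phi_11 rho(1)] = [-0.0074 - (-0.1448)(-0.1448)] / [1 - (-0.1448)(-0.1448)]
         = -0.02836704 / 0.97903296 = -0.029.
Therefore phi_{22} = -0.0290.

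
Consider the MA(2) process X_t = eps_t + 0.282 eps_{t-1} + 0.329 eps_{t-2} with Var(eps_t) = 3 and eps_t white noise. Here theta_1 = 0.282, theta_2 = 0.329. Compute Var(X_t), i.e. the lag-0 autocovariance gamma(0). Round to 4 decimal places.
\gamma(0) = 3.5633

For an MA(q) process X_t = eps_t + sum_i theta_i eps_{t-i} with
Var(eps_t) = sigma^2, the variance is
  gamma(0) = sigma^2 * (1 + sum_i theta_i^2).
  sum_i theta_i^2 = (0.282)^2 + (0.329)^2 = 0.079524 + 0.108241 = 0.187765.
  gamma(0) = 3 * (1 + 0.187765) = 3 * 1.187765 = 3.563295, which rounds to 3.5633.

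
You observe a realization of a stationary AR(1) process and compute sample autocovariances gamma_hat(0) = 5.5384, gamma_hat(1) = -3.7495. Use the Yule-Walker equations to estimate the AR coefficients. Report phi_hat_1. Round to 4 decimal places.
\hat\phi_{1} = -0.6770

The Yule-Walker equations for an AR(p) process read, in matrix form,
  Gamma_p phi = r_p,   with   (Gamma_p)_{ij} = gamma(|i - j|),
                       (r_p)_i = gamma(i),   i,j = 1..p.
Substitute the sample gammas (Toeplitz matrix and right-hand side of size 1):
  Gamma_p = [[5.5384]]
  r_p     = [-3.7495]
With p = 1 this is the single equation gamma(0) phi_1 = gamma(1):
  phi_hat_1 = gamma(1) / gamma(0) = -3.7495 / 5.5384 = -0.6770.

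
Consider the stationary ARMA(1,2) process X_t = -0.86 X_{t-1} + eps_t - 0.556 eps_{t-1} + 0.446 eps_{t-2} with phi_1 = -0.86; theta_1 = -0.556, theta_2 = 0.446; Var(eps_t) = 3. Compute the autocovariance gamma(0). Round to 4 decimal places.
\gamma(0) = 40.9057

Multiply the model equation by X_{t-k} and take expectations. With theta_0 = psi_0 = 1 and psi_j the MA(infinity) weights, this gives
  gamma(k) - sum_i phi_i gamma(k-i) = c_k,
  c_k = sigma^2 * sum_{j=k..q} theta_j psi_{j-k}   (c_k = 0 for k > q),
using gamma(-m) = gamma(m).
psi-weights needed (psi_j = theta_j + sum_i phi_i psi_{j-i}):
  psi_1 = theta_1 + phi_1 = -0.556 + (-0.86) = -1.416
  psi_2 = theta_2 + phi_1 psi_1 = 0.446 + (-0.86)(-1.416) = 1.66376
Right-hand sides:
  c_0 = sigma^2 (1 + theta_1 psi_1 + theta_2 psi_2) = 3 * (1 + (-0.556)(-1.416) + (0.446)(1.66376)) = 3 * 2.529333 = 7.587999
  c_1 = sigma^2 (theta_1 + theta_2 psi_1) = 3 * (-0.556 + (0.446)(-1.416)) = -3.562608
  c_2 = sigma^2 theta_2 = 3 * (0.446) = 1.338
Equations for k = 0 and k = 1 (AR order 1):
  gamma(0) = phi_1 gamma(1) + c_0
  gamma(1) = phi_1 gamma(0) + c_1
Substituting the second into the first: gamma(0) (1 - phi_1^2) = c_0 + phi_1 c_1, so
  gamma(0) = (c_0 + phi_1 c_1) / (1 - phi_1^2) = (7.587999 + (-0.86)(-3.562608)) / (1 - (-0.86)^2) = 10.651842 / 0.2604 = 40.90569.
Therefore gamma(0) = 40.9057 (to 4 decimal places).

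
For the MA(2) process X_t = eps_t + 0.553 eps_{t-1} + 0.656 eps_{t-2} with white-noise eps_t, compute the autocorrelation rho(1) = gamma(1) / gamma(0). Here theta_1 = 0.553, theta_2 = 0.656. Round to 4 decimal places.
\rho(1) = 0.5275

For an MA(q) process with theta_0 = 1, the autocovariance is
  gamma(k) = sigma^2 * sum_{i=0..q-k} theta_i * theta_{i+k},
and rho(k) = gamma(k) / gamma(0). Sigma^2 cancels.
  numerator   = (1)*(0.553) + (0.553)*(0.656) = 0.915768.
  denominator = (1)^2 + (0.553)^2 + (0.656)^2 = 1.736145.
  rho(1) = 0.915768 / 1.736145 = 0.5275.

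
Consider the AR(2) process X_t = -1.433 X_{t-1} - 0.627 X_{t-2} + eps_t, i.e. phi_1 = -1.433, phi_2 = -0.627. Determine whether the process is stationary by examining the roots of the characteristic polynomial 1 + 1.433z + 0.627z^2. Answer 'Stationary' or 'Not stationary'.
\text{Stationary}

The AR(p) characteristic polynomial is P(z) = 1 + 1.433z + 0.627z^2.
Stationarity requires all roots to lie outside the unit circle, i.e. |z| > 1 for every root.
Set 1 + (1.433) z + (0.627) z^2 = 0, i.e. a z^2 + b z + c = 0 with a = 0.627, b = 1.433, c = 1.
Discriminant D = b^2 - 4ac = (1.433)^2 - 4*(0.627)*1 = 2.053489 - (2.508) = -0.454511.
D < 0, so the roots are the complex-conjugate pair z = (-b +/- i sqrt(-D)) / (2a) = -1.1427 +/- 0.5376i.
For a conjugate pair |z|^2 = z * conj(z) = (product of roots) = c/a = 1/(0.627) = 1.594896, so |z| = sqrt(1.594896) = 1.2629 for both roots.
Moduli of all roots: 1.2629, 1.2629.
All moduli strictly greater than 1? Yes.
Verdict: Stationary.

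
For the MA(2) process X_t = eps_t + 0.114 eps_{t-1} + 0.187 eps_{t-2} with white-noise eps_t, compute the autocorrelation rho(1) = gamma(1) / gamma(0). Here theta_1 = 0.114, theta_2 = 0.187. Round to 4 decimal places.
\rho(1) = 0.1291

For an MA(q) process with theta_0 = 1, the autocovariance is
  gamma(k) = sigma^2 * sum_{i=0..q-k} theta_i * theta_{i+k},
and rho(k) = gamma(k) / gamma(0). Sigma^2 cancels.
  numerator   = (1)*(0.114) + (0.114)*(0.187) = 0.135318.
  denominator = (1)^2 + (0.114)^2 + (0.187)^2 = 1.047965.
  rho(1) = 0.135318 / 1.047965 = 0.1291.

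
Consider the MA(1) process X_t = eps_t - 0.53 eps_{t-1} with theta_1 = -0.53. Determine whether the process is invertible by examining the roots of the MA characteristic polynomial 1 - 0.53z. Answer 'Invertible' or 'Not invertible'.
\text{Invertible}

The MA(q) characteristic polynomial is P(z) = 1 - 0.53z.
Invertibility requires all roots to lie outside the unit circle, i.e. |z| > 1 for every root.
This is linear in z: 1 + (-0.53) z = 0  =>  z = -1/(-0.53) = 1.886792,  |z| = 1.886792.
Moduli of all roots: 1.8868.
All moduli strictly greater than 1? Yes.
Verdict: Invertible.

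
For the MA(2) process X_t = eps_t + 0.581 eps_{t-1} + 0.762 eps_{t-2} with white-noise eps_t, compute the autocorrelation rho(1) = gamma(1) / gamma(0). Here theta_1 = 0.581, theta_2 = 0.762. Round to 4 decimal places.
\rho(1) = 0.5337

For an MA(q) process with theta_0 = 1, the autocovariance is
  gamma(k) = sigma^2 * sum_{i=0..q-k} theta_i * theta_{i+k},
and rho(k) = gamma(k) / gamma(0). Sigma^2 cancels.
  numerator   = (1)*(0.581) + (0.581)*(0.762) = 1.023722.
  denominator = (1)^2 + (0.581)^2 + (0.762)^2 = 1.918205.
  rho(1) = 1.023722 / 1.918205 = 0.5337.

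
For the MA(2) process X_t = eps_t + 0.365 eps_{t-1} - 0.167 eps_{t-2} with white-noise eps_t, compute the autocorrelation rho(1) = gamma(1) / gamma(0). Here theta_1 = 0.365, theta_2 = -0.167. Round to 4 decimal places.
\rho(1) = 0.2619

For an MA(q) process with theta_0 = 1, the autocovariance is
  gamma(k) = sigma^2 * sum_{i=0..q-k} theta_i * theta_{i+k},
and rho(k) = gamma(k) / gamma(0). Sigma^2 cancels.
  numerator   = (1)*(0.365) + (0.365)*(-0.167) = 0.304045.
  denominator = (1)^2 + (0.365)^2 + (-0.167)^2 = 1.161114.
  rho(1) = 0.304045 / 1.161114 = 0.2619.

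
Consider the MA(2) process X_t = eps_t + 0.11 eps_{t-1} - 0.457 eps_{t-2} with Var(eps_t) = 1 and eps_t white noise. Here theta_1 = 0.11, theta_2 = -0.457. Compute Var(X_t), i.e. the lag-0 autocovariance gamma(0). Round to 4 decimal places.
\gamma(0) = 1.2209

For an MA(q) process X_t = eps_t + sum_i theta_i eps_{t-i} with
Var(eps_t) = sigma^2, the variance is
  gamma(0) = sigma^2 * (1 + sum_i theta_i^2).
  sum_i theta_i^2 = (0.11)^2 + (-0.457)^2 = 0.0121 + 0.208849 = 0.220949.
  gamma(0) = 1 * (1 + 0.220949) = 1 * 1.220949 = 1.220949, which rounds to 1.2209.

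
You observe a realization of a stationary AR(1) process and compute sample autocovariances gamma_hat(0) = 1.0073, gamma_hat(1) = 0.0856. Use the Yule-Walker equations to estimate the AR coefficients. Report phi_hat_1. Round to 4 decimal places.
\hat\phi_{1} = 0.0850

The Yule-Walker equations for an AR(p) process read, in matrix form,
  Gamma_p phi = r_p,   with   (Gamma_p)_{ij} = gamma(|i - j|),
                       (r_p)_i = gamma(i),   i,j = 1..p.
Substitute the sample gammas (Toeplitz matrix and right-hand side of size 1):
  Gamma_p = [[1.0073]]
  r_p     = [0.0856]
With p = 1 this is the single equation gamma(0) phi_1 = gamma(1):
  phi_hat_1 = gamma(1) / gamma(0) = 0.0856 / 1.0073 = 0.0850.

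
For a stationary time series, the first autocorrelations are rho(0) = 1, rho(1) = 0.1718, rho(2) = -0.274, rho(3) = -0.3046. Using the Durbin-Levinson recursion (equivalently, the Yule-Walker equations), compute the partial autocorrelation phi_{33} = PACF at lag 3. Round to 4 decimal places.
\phi_{33} = -0.2159

The PACF at lag k is phi_{kk}, the last component of the solution
to the Yule-Walker system G_k phi = r_k where
  (G_k)_{ij} = rho(|i - j|), (r_k)_i = rho(i), i,j = 1..k.
Equivalently, Durbin-Levinson gives phi_{kk} iteratively:
  phi_{11} = rho(1)
  phi_{kk} = [rho(k) - sum_{j=1..k-1} phi_{k-1,j} rho(k-j)]
            / [1 - sum_{j=1..k-1} phi_{k-1,j} rho(j)],
  phi_{k,j} = phi_{k-1,j} - phi_{kk} phi_{k-1,k-j},  j = 1..k-1.
Step k = 1:
  phi_11 = rho(1) = 0.1718.
Step k = 2:
  phi_22 = [rho(2) - phi_11 rho(1)] / [1 - phi_11 rho(1)] = [-0.274 - (0.1718)(0.1718)] / [1 - (0.1718)(0.1718)]
         = -0.30351524 / 0.97048476 = -0.312746.
  Update: phi_21 = phi_11 - phi_22 phi_11 = 0.1718 - (-0.312746)(0.1718) = 0.22553.
Step k = 3:
  phi_33 = [rho(3) - phi_21 rho(2) - phi_22 rho(1)] / [1 - phi_21 rho(1) - phi_22 rho(2)]
    numerator   = -0.3046 - (0.22553)(-0.274) - (-0.312746)(0.1718) = -0.18907508
    denominator = 1 - (0.22553)(0.1718) - (-0.312746)(-0.274) = 0.87556158
  phi_33 = -0.18907508 / 0.87556158 = -0.2159.
Therefore phi_{33} = -0.2159.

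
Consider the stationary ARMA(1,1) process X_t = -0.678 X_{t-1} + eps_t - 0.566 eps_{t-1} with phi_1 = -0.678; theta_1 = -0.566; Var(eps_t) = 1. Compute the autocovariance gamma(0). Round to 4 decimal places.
\gamma(0) = 3.8641

Multiply the model equation by X_{t-k} and take expectations. With theta_0 = psi_0 = 1 and psi_j the MA(infinity) weights, this gives
  gamma(k) - sum_i phi_i gamma(k-i) = c_k,
  c_k = sigma^2 * sum_{j=k..q} theta_j psi_{j-k}   (c_k = 0 for k > q),
using gamma(-m) = gamma(m).
psi-weights needed (psi_j = theta_j + sum_i phi_i psi_{j-i}):
  psi_1 = theta_1 + phi_1 = -0.566 + (-0.678) = -1.244
Right-hand sides:
  c_0 = sigma^2 (1 + theta_1 psi_1) = 1 * (1 + (-0.566)(-1.244)) = 1 * 1.704104 = 1.704104
  c_1 = sigma^2 theta_1 = 1 * (-0.566) = -0.566
  c_2 = 0
Equations for k = 0 and k = 1 (AR order 1):
  gamma(0) = phi_1 gamma(1) + c_0
  gamma(1) = phi_1 gamma(0) + c_1
Substituting the second into the first: gamma(0) (1 - phi_1^2) = c_0 + phi_1 c_1, so
  gamma(0) = (c_0 + phi_1 c_1) / (1 - phi_1^2) = (1.704104 + (-0.678)(-0.566)) / (1 - (-0.678)^2) = 2.087852 / 0.540316 = 3.864131.
Therefore gamma(0) = 3.8641 (to 4 decimal places).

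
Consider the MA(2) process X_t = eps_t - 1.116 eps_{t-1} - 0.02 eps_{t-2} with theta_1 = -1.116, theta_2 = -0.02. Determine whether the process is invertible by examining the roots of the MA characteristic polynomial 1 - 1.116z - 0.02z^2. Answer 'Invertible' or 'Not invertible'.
\text{Not invertible}

The MA(q) characteristic polynomial is P(z) = 1 - 1.116z - 0.02z^2.
Invertibility requires all roots to lie outside the unit circle, i.e. |z| > 1 for every root.
Set 1 + (-1.116) z + (-0.02) z^2 = 0, i.e. a z^2 + b z + c = 0 with a = -0.02, b = -1.116, c = 1.
Discriminant D = b^2 - 4ac = (-1.116)^2 - 4*(-0.02)*1 = 1.245456 - (-0.08) = 1.325456.
D >= 0, so the roots are real: z = (-b +/- sqrt(D)) / (2a) = (1.116 +/- 1.151285) / (-0.04).
  z_1 = (1.116 + 1.151285) / (-0.04) = -56.6821,   |z_1| = 56.6821.
  z_2 = (1.116 - 1.151285) / (-0.04) = 0.8821,   |z_2| = 0.8821.
Moduli of all roots: 56.6821, 0.8821.
All moduli strictly greater than 1? No.
Verdict: Not invertible.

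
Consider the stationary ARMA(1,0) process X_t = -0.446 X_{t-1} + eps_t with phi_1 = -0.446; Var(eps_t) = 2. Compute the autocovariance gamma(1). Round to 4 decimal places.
\gamma(1) = -1.1135

Multiply the model equation by X_{t-k} and take expectations. With theta_0 = psi_0 = 1 and psi_j the MA(infinity) weights, this gives
  gamma(k) - sum_i phi_i gamma(k-i) = c_k,
  c_k = sigma^2 * sum_{j=k..q} theta_j psi_{j-k}   (c_k = 0 for k > q),
using gamma(-m) = gamma(m).
Pure AR (q = 0): c_0 = sigma^2 = 2, c_k = 0 for k >= 1.
Equations for k = 0 and k = 1 (AR order 1):
  gamma(0) = phi_1 gamma(1) + c_0
  gamma(1) = phi_1 gamma(0) + c_1
Substituting the second into the first: gamma(0) (1 - phi_1^2) = c_0 + phi_1 c_1, so
  gamma(0) = c_0 / (1 - phi_1^2) = 2 / (1 - (-0.446)^2) = 2 / 0.801084 = 2.496617.
  gamma(1) = phi_1 gamma(0) = (-0.446)(2.496617) = -1.113491.
Therefore gamma(1) = -1.1135 (to 4 decimal places).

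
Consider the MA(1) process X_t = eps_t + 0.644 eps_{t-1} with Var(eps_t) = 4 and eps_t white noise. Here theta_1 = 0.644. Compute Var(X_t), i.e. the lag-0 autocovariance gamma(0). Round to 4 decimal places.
\gamma(0) = 5.6589

For an MA(q) process X_t = eps_t + sum_i theta_i eps_{t-i} with
Var(eps_t) = sigma^2, the variance is
  gamma(0) = sigma^2 * (1 + sum_i theta_i^2).
  sum_i theta_i^2 = (0.644)^2 = 0.414736.
  gamma(0) = 4 * (1 + 0.414736) = 4 * 1.414736 = 5.658944, which rounds to 5.6589.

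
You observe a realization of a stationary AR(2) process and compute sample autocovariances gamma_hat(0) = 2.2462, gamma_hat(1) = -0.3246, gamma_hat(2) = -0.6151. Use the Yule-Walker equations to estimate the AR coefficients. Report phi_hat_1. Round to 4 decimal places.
\hat\phi_{1} = -0.1880

The Yule-Walker equations for an AR(p) process read, in matrix form,
  Gamma_p phi = r_p,   with   (Gamma_p)_{ij} = gamma(|i - j|),
                       (r_p)_i = gamma(i),   i,j = 1..p.
Substitute the sample gammas (Toeplitz matrix and right-hand side of size 2):
  Gamma_p = [[2.2462, -0.3246], [-0.3246, 2.2462]]
  r_p     = [-0.3246, -0.6151]
Written out:
  2.2462 phi_1 - 0.3246 phi_2 = -0.3246
  -0.3246 phi_1 + 2.2462 phi_2 = -0.6151
Solve by Cramer's rule:
  det = gamma(0)^2 - gamma(1)^2 = (2.2462)^2 - (-0.3246)^2 = 5.04541444 - 0.10536516 = 4.94004928
  phi_hat_1 = [gamma(1) gamma(0) - gamma(1) gamma(2)] / det = [(-0.3246)(2.2462) - (-0.3246)(-0.6151)] / 4.94004928 = -0.92877798 / 4.94004928 = -0.188
  phi_hat_2 = [gamma(0) gamma(2) - gamma(1)^2] / det = [(2.2462)(-0.6151) - (-0.3246)^2] / 4.94004928 = -1.48700278 / 4.94004928 = -0.301
So phi_hat = [-0.1880, -0.3010].
Therefore phi_hat_1 = -0.1880.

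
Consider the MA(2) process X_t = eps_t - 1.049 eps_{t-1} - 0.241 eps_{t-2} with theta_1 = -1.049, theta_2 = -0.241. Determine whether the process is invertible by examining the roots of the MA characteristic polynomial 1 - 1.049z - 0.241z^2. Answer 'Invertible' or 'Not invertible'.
\text{Not invertible}

The MA(q) characteristic polynomial is P(z) = 1 - 1.049z - 0.241z^2.
Invertibility requires all roots to lie outside the unit circle, i.e. |z| > 1 for every root.
Set 1 + (-1.049) z + (-0.241) z^2 = 0, i.e. a z^2 + b z + c = 0 with a = -0.241, b = -1.049, c = 1.
Discriminant D = b^2 - 4ac = (-1.049)^2 - 4*(-0.241)*1 = 1.100401 - (-0.964) = 2.064401.
D >= 0, so the roots are real: z = (-b +/- sqrt(D)) / (2a) = (1.049 +/- 1.436802) / (-0.482).
  z_1 = (1.049 + 1.436802) / (-0.482) = -5.1573,   |z_1| = 5.1573.
  z_2 = (1.049 - 1.436802) / (-0.482) = 0.8046,   |z_2| = 0.8046.
Moduli of all roots: 5.1573, 0.8046.
All moduli strictly greater than 1? No.
Verdict: Not invertible.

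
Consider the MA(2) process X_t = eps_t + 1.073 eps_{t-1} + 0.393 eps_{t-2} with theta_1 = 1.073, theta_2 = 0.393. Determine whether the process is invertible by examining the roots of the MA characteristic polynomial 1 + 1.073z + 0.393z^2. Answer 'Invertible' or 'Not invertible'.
\text{Invertible}

The MA(q) characteristic polynomial is P(z) = 1 + 1.073z + 0.393z^2.
Invertibility requires all roots to lie outside the unit circle, i.e. |z| > 1 for every root.
Set 1 + (1.073) z + (0.393) z^2 = 0, i.e. a z^2 + b z + c = 0 with a = 0.393, b = 1.073, c = 1.
Discriminant D = b^2 - 4ac = (1.073)^2 - 4*(0.393)*1 = 1.151329 - (1.572) = -0.420671.
D < 0, so the roots are the complex-conjugate pair z = (-b +/- i sqrt(-D)) / (2a) = -1.3651 +/- 0.8252i.
For a conjugate pair |z|^2 = z * conj(z) = (product of roots) = c/a = 1/(0.393) = 2.544529, so |z| = sqrt(2.544529) = 1.5952 for both roots.
Moduli of all roots: 1.5952, 1.5952.
All moduli strictly greater than 1? Yes.
Verdict: Invertible.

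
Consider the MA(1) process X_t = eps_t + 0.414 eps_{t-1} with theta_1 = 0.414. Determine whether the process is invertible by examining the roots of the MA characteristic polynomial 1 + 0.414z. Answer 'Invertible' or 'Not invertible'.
\text{Invertible}

The MA(q) characteristic polynomial is P(z) = 1 + 0.414z.
Invertibility requires all roots to lie outside the unit circle, i.e. |z| > 1 for every root.
This is linear in z: 1 + (0.414) z = 0  =>  z = -1/(0.414) = -2.415459,  |z| = 2.415459.
Moduli of all roots: 2.4155.
All moduli strictly greater than 1? Yes.
Verdict: Invertible.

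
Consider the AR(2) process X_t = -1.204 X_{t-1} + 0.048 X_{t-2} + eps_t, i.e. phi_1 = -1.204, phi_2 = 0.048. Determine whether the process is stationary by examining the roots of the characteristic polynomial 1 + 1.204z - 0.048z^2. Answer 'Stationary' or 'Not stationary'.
\text{Not stationary}

The AR(p) characteristic polynomial is P(z) = 1 + 1.204z - 0.048z^2.
Stationarity requires all roots to lie outside the unit circle, i.e. |z| > 1 for every root.
Set 1 + (1.204) z + (-0.048) z^2 = 0, i.e. a z^2 + b z + c = 0 with a = -0.048, b = 1.204, c = 1.
Discriminant D = b^2 - 4ac = (1.204)^2 - 4*(-0.048)*1 = 1.449616 - (-0.192) = 1.641616.
D >= 0, so the roots are real: z = (-b +/- sqrt(D)) / (2a) = (-1.204 +/- 1.281256) / (-0.096).
  z_1 = (-1.204 + 1.281256) / (-0.096) = -0.8047,   |z_1| = 0.8047.
  z_2 = (-1.204 - 1.281256) / (-0.096) = 25.8881,   |z_2| = 25.8881.
Moduli of all roots: 0.8047, 25.8881.
All moduli strictly greater than 1? No.
Verdict: Not stationary.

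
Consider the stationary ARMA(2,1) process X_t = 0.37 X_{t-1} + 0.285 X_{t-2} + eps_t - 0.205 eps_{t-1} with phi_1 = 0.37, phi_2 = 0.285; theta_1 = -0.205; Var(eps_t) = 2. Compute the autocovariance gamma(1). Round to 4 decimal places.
\gamma(1) = 0.7033

Multiply the model equation by X_{t-k} and take expectations. With theta_0 = psi_0 = 1 and psi_j the MA(infinity) weights, this gives
  gamma(k) - sum_i phi_i gamma(k-i) = c_k,
  c_k = sigma^2 * sum_{j=k..q} theta_j psi_{j-k}   (c_k = 0 for k > q),
using gamma(-m) = gamma(m).
psi-weights needed (psi_j = theta_j + sum_i phi_i psi_{j-i}):
  psi_1 = theta_1 + phi_1 = -0.205 + (0.37) = 0.165
Right-hand sides:
  c_0 = sigma^2 (1 + theta_1 psi_1) = 2 * (1 + (-0.205)(0.165)) = 2 * 0.966175 = 1.93235
  c_1 = sigma^2 theta_1 = 2 * (-0.205) = -0.41
  c_2 = 0
Equations for k = 0, 1, 2 (AR order 2, c_2 = 0):
  (E0) gamma(0) = phi_1 gamma(1) + phi_2 gamma(2) + c_0
  (E1) gamma(1) = phi_1 gamma(0) + phi_2 gamma(1) + c_1
  (E2) gamma(2) = phi_1 gamma(1) + phi_2 gamma(0)
From (E1): gamma(1) = A gamma(0) + B with
  A = phi_1 / (1 - phi_2) = 0.37 / 0.715 = 0.517483,   B = c_1 / (1 - phi_2) = -0.41 / 0.715 = -0.573427.
Insert (E2) into (E0): gamma(0) (1 - phi_2^2) = phi_1 (1 + phi_2) gamma(1) + c_0.
  phi_1 (1 + phi_2) = (0.37)(1.285) = 0.47545,   1 - phi_2^2 = 0.918775.
Replace gamma(1) by A gamma(0) + B and collect gamma(0):
  gamma(0) [0.918775 - (0.47545)(0.517483)] = (0.47545)(-0.573427) + 1.93235
  gamma(0) * 0.672738 = 1.659714
  gamma(0) = 1.659714 / 0.672738 = 2.467104.
  gamma(1) = A gamma(0) + B = (0.517483)(2.467104) + (-0.573427) = 0.703257.
Therefore gamma(1) = 0.7033 (to 4 decimal places).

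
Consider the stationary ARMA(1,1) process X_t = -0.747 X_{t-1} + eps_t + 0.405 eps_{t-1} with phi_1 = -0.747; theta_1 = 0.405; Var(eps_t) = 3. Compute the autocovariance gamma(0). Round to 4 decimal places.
\gamma(0) = 3.7939

Multiply the model equation by X_{t-k} and take expectations. With theta_0 = psi_0 = 1 and psi_j the MA(infinity) weights, this gives
  gamma(k) - sum_i phi_i gamma(k-i) = c_k,
  c_k = sigma^2 * sum_{j=k..q} theta_j psi_{j-k}   (c_k = 0 for k > q),
using gamma(-m) = gamma(m).
psi-weights needed (psi_j = theta_j + sum_i phi_i psi_{j-i}):
  psi_1 = theta_1 + phi_1 = 0.405 + (-0.747) = -0.342
Right-hand sides:
  c_0 = sigma^2 (1 + theta_1 psi_1) = 3 * (1 + (0.405)(-0.342)) = 3 * 0.86149 = 2.58447
  c_1 = sigma^2 theta_1 = 3 * (0.405) = 1.215
  c_2 = 0
Equations for k = 0 and k = 1 (AR order 1):
  gamma(0) = phi_1 gamma(1) + c_0
  gamma(1) = phi_1 gamma(0) + c_1
Substituting the second into the first: gamma(0) (1 - phi_1^2) = c_0 + phi_1 c_1, so
  gamma(0) = (c_0 + phi_1 c_1) / (1 - phi_1^2) = (2.58447 + (-0.747)(1.215)) / (1 - (-0.747)^2) = 1.676865 / 0.441991 = 3.793889.
Therefore gamma(0) = 3.7939 (to 4 decimal places).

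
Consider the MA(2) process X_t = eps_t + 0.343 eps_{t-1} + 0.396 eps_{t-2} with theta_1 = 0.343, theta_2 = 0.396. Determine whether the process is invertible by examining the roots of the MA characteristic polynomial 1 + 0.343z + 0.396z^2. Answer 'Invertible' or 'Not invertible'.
\text{Invertible}

The MA(q) characteristic polynomial is P(z) = 1 + 0.343z + 0.396z^2.
Invertibility requires all roots to lie outside the unit circle, i.e. |z| > 1 for every root.
Set 1 + (0.343) z + (0.396) z^2 = 0, i.e. a z^2 + b z + c = 0 with a = 0.396, b = 0.343, c = 1.
Discriminant D = b^2 - 4ac = (0.343)^2 - 4*(0.396)*1 = 0.117649 - (1.584) = -1.466351.
D < 0, so the roots are the complex-conjugate pair z = (-b +/- i sqrt(-D)) / (2a) = -0.4331 +/- 1.529i.
For a conjugate pair |z|^2 = z * conj(z) = (product of roots) = c/a = 1/(0.396) = 2.525253, so |z| = sqrt(2.525253) = 1.5891 for both roots.
Moduli of all roots: 1.5891, 1.5891.
All moduli strictly greater than 1? Yes.
Verdict: Invertible.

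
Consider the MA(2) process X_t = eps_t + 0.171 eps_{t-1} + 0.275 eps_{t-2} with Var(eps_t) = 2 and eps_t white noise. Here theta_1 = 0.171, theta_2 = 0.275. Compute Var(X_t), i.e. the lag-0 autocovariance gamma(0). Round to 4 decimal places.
\gamma(0) = 2.2097

For an MA(q) process X_t = eps_t + sum_i theta_i eps_{t-i} with
Var(eps_t) = sigma^2, the variance is
  gamma(0) = sigma^2 * (1 + sum_i theta_i^2).
  sum_i theta_i^2 = (0.171)^2 + (0.275)^2 = 0.029241 + 0.075625 = 0.104866.
  gamma(0) = 2 * (1 + 0.104866) = 2 * 1.104866 = 2.209732, which rounds to 2.2097.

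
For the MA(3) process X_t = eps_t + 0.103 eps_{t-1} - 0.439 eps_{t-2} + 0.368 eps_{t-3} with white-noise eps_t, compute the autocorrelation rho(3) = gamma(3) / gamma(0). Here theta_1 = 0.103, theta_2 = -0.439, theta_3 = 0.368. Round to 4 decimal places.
\rho(3) = 0.2749

For an MA(q) process with theta_0 = 1, the autocovariance is
  gamma(k) = sigma^2 * sum_{i=0..q-k} theta_i * theta_{i+k},
and rho(k) = gamma(k) / gamma(0). Sigma^2 cancels.
  numerator   = (1)*(0.368) = 0.368.
  denominator = (1)^2 + (0.103)^2 + (-0.439)^2 + (0.368)^2 = 1.338754.
  rho(3) = 0.368 / 1.338754 = 0.2749.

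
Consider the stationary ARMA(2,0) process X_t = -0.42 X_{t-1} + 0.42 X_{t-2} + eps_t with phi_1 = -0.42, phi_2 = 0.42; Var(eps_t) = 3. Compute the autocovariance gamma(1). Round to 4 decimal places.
\gamma(1) = -5.5458

Multiply the model equation by X_{t-k} and take expectations. With theta_0 = psi_0 = 1 and psi_j the MA(infinity) weights, this gives
  gamma(k) - sum_i phi_i gamma(k-i) = c_k,
  c_k = sigma^2 * sum_{j=k..q} theta_j psi_{j-k}   (c_k = 0 for k > q),
using gamma(-m) = gamma(m).
Pure AR (q = 0): c_0 = sigma^2 = 3, c_k = 0 for k >= 1.
Equations for k = 0, 1, 2 (AR order 2, c_2 = 0):
  (E0) gamma(0) = phi_1 gamma(1) + phi_2 gamma(2) + c_0
  (E1) gamma(1) = phi_1 gamma(0) + phi_2 gamma(1) + c_1
  (E2) gamma(2) = phi_1 gamma(1) + phi_2 gamma(0)
From (E1): gamma(1) = A gamma(0) + B with
  A = phi_1 / (1 - phi_2) = -0.42 / 0.58 = -0.724138,   B = c_1 / (1 - phi_2) = 0 / 0.58 = 0.
Insert (E2) into (E0): gamma(0) (1 - phi_2^2) = phi_1 (1 + phi_2) gamma(1) + c_0.
  phi_1 (1 + phi_2) = (-0.42)(1.42) = -0.5964,   1 - phi_2^2 = 0.8236.
Replace gamma(1) by A gamma(0) + B and collect gamma(0):
  gamma(0) [0.8236 - (-0.5964)(-0.724138)] = c_0 = 3
  gamma(0) * 0.391724 = 3
  gamma(0) = 3 / 0.391724 = 7.658451.
  gamma(1) = A gamma(0) = (-0.724138)(7.658451) = -5.545775.
Therefore gamma(1) = -5.5458 (to 4 decimal places).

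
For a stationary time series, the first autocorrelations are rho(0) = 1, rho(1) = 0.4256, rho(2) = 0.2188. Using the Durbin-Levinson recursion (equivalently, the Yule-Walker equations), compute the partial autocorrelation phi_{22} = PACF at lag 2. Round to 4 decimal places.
\phi_{22} = 0.0460

The PACF at lag k is phi_{kk}, the last component of the solution
to the Yule-Walker system G_k phi = r_k where
  (G_k)_{ij} = rho(|i - j|), (r_k)_i = rho(i), i,j = 1..k.
Equivalently, Durbin-Levinson gives phi_{kk} iteratively:
  phi_{11} = rho(1)
  phi_{kk} = [rho(k) - sum_{j=1..k-1} phi_{k-1,j} rho(k-j)]
            / [1 - sum_{j=1..k-1} phi_{k-1,j} rho(j)],
  phi_{k,j} = phi_{k-1,j} - phi_{kk} phi_{k-1,k-j},  j = 1..k-1.
Step k = 1:
  phi_11 = rho(1) = 0.4256.
Step k = 2:
  phi_22 = [rho(2) - phi_11 rho(1)] / [1 - phi_11 rho(1)] = [0.2188 - (0.4256)(0.4256)] / [1 - (0.4256)(0.4256)]
         = 0.03766464 / 0.81886464 = 0.046.
Therefore phi_{22} = 0.0460.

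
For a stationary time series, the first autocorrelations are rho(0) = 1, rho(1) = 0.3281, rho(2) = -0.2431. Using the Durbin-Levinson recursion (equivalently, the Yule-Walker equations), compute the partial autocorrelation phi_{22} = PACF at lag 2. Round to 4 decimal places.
\phi_{22} = -0.3931

The PACF at lag k is phi_{kk}, the last component of the solution
to the Yule-Walker system G_k phi = r_k where
  (G_k)_{ij} = rho(|i - j|), (r_k)_i = rho(i), i,j = 1..k.
Equivalently, Durbin-Levinson gives phi_{kk} iteratively:
  phi_{11} = rho(1)
  phi_{kk} = [rho(k) - sum_{j=1..k-1} phi_{k-1,j} rho(k-j)]
            / [1 - sum_{j=1..k-1} phi_{k-1,j} rho(j)],
  phi_{k,j} = phi_{k-1,j} - phi_{kk} phi_{k-1,k-j},  j = 1..k-1.
Step k = 1:
  phi_11 = rho(1) = 0.3281.
Step k = 2:
  phi_22 = [rho(2) - phi_11 rho(1)] / [1 - phi_11 rho(1)] = [-0.2431 - (0.3281)(0.3281)] / [1 - (0.3281)(0.3281)]
         = -0.35074961 / 0.89235039 = -0.3931.
Therefore phi_{22} = -0.3931.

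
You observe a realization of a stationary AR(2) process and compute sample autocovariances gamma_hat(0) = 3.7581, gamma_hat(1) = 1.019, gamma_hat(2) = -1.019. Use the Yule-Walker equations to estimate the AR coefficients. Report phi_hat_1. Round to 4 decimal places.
\hat\phi_{1} = 0.3720

The Yule-Walker equations for an AR(p) process read, in matrix form,
  Gamma_p phi = r_p,   with   (Gamma_p)_{ij} = gamma(|i - j|),
                       (r_p)_i = gamma(i),   i,j = 1..p.
Substitute the sample gammas (Toeplitz matrix and right-hand side of size 2):
  Gamma_p = [[3.7581, 1.019], [1.019, 3.7581]]
  r_p     = [1.019, -1.019]
Written out:
  3.7581 phi_1 + 1.019 phi_2 = 1.019
  1.019 phi_1 + 3.7581 phi_2 = -1.019
Solve by Cramer's rule:
  det = gamma(0)^2 - gamma(1)^2 = (3.7581)^2 - (1.019)^2 = 14.12331561 - 1.038361 = 13.08495461
  phi_hat_1 = [gamma(1) gamma(0) - gamma(1) gamma(2)] / det = [(1.019)(3.7581) - (1.019)(-1.019)] / 13.08495461 = 4.8678649 / 13.08495461 = 0.372
  phi_hat_2 = [gamma(0) gamma(2) - gamma(1)^2] / det = [(3.7581)(-1.019) - (1.019)^2] / 13.08495461 = -4.8678649 / 13.08495461 = -0.372
So phi_hat = [0.3720, -0.3720].
Therefore phi_hat_1 = 0.3720.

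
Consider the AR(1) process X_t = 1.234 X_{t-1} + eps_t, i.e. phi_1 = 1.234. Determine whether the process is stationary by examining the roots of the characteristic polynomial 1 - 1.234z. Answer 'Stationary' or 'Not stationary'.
\text{Not stationary}

The AR(p) characteristic polynomial is P(z) = 1 - 1.234z.
Stationarity requires all roots to lie outside the unit circle, i.e. |z| > 1 for every root.
This is linear in z: 1 + (-1.234) z = 0  =>  z = -1/(-1.234) = 0.810373,  |z| = 0.810373.
Moduli of all roots: 0.8104.
All moduli strictly greater than 1? No.
Verdict: Not stationary.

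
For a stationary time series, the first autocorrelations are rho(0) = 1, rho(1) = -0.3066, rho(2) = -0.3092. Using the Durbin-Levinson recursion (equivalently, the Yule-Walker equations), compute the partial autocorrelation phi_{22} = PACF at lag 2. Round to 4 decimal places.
\phi_{22} = -0.4450

The PACF at lag k is phi_{kk}, the last component of the solution
to the Yule-Walker system G_k phi = r_k where
  (G_k)_{ij} = rho(|i - j|), (r_k)_i = rho(i), i,j = 1..k.
Equivalently, Durbin-Levinson gives phi_{kk} iteratively:
  phi_{11} = rho(1)
  phi_{kk} = [rho(k) - sum_{j=1..k-1} phi_{k-1,j} rho(k-j)]
            / [1 - sum_{j=1..k-1} phi_{k-1,j} rho(j)],
  phi_{k,j} = phi_{k-1,j} - phi_{kk} phi_{k-1,k-j},  j = 1..k-1.
Step k = 1:
  phi_11 = rho(1) = -0.3066.
Step k = 2:
  phi_22 = [rho(2) - phi_11 rho(1)] / [1 - phi_11 rho(1)] = [-0.3092 - (-0.3066)(-0.3066)] / [1 - (-0.3066)(-0.3066)]
         = -0.40320356 / 0.90599644 = -0.445.
Therefore phi_{22} = -0.4450.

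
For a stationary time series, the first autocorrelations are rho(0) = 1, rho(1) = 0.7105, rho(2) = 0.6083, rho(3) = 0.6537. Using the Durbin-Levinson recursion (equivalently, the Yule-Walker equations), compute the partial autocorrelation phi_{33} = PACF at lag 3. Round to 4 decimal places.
\phi_{33} = 0.3449

The PACF at lag k is phi_{kk}, the last component of the solution
to the Yule-Walker system G_k phi = r_k where
  (G_k)_{ij} = rho(|i - j|), (r_k)_i = rho(i), i,j = 1..k.
Equivalently, Durbin-Levinson gives phi_{kk} iteratively:
  phi_{11} = rho(1)
  phi_{kk} = [rho(k) - sum_{j=1..k-1} phi_{k-1,j} rho(k-j)]
            / [1 - sum_{j=1..k-1} phi_{k-1,j} rho(j)],
  phi_{k,j} = phi_{k-1,j} - phi_{kk} phi_{k-1,k-j},  j = 1..k-1.
Step k = 1:
  phi_11 = rho(1) = 0.7105.
Step k = 2:
  phi_22 = [rho(2) - phi_11 rho(1)] / [1 - phi_11 rho(1)] = [0.6083 - (0.7105)(0.7105)] / [1 - (0.7105)(0.7105)]
         = 0.10348975 / 0.49518975 = 0.20899.
  Update: phi_21 = phi_11 - phi_22 phi_11 = 0.7105 - (0.20899)(0.7105) = 0.562013.
Step k = 3:
  phi_33 = [rho(3) - phi_21 rho(2) - phi_22 rho(1)] / [1 - phi_21 rho(1) - phi_22 rho(2)]
    numerator   = 0.6537 - (0.562013)(0.6083) - (0.20899)(0.7105) = 0.16334031
    denominator = 1 - (0.562013)(0.7105) - (0.20899)(0.6083) = 0.47356142
  phi_33 = 0.16334031 / 0.47356142 = 0.3449.
Therefore phi_{33} = 0.3449.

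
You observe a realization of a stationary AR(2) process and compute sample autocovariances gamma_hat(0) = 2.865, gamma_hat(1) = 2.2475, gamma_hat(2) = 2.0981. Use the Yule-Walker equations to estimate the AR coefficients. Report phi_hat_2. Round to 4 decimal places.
\hat\phi_{2} = 0.3040

The Yule-Walker equations for an AR(p) process read, in matrix form,
  Gamma_p phi = r_p,   with   (Gamma_p)_{ij} = gamma(|i - j|),
                       (r_p)_i = gamma(i),   i,j = 1..p.
Substitute the sample gammas (Toeplitz matrix and right-hand side of size 2):
  Gamma_p = [[2.865, 2.2475], [2.2475, 2.865]]
  r_p     = [2.2475, 2.0981]
Written out:
  2.865 phi_1 + 2.2475 phi_2 = 2.2475
  2.2475 phi_1 + 2.865 phi_2 = 2.0981
Solve by Cramer's rule:
  det = gamma(0)^2 - gamma(1)^2 = (2.865)^2 - (2.2475)^2 = 8.208225 - 5.05125625 = 3.15696875
  phi_hat_1 = [gamma(1) gamma(0) - gamma(1) gamma(2)] / det = [(2.2475)(2.865) - (2.2475)(2.0981)] / 3.15696875 = 1.72360775 / 3.15696875 = 0.546
  phi_hat_2 = [gamma(0) gamma(2) - gamma(1)^2] / det = [(2.865)(2.0981) - (2.2475)^2] / 3.15696875 = 0.95980025 / 3.15696875 = 0.304
So phi_hat = [0.5460, 0.3040].
Therefore phi_hat_2 = 0.3040.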